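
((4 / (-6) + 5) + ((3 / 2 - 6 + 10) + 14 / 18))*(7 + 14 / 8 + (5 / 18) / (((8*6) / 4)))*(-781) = -282679045 / 3888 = -72705.52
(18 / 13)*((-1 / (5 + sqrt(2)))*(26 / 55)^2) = -936 / 13915 + 936*sqrt(2) / 69575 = -0.05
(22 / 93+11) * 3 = 1045 / 31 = 33.71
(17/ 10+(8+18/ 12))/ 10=28/ 25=1.12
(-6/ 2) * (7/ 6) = -7/ 2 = -3.50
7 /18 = 0.39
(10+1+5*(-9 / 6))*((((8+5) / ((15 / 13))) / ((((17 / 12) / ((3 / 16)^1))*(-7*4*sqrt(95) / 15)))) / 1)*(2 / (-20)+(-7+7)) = 1521*sqrt(95) / 516800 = 0.03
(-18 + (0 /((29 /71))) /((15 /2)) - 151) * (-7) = 1183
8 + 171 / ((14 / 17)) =3019 / 14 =215.64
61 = 61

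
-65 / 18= -3.61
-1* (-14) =14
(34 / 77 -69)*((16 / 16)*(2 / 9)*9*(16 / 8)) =-21116 / 77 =-274.23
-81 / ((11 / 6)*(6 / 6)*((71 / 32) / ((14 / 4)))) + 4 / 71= -54388 / 781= -69.64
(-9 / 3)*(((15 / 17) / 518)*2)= -45 / 4403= -0.01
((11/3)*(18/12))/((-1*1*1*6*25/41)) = -451/300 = -1.50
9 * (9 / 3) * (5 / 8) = 135 / 8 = 16.88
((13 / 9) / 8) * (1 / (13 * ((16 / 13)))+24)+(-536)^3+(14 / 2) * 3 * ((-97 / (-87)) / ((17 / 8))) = -87456828480887 / 567936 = -153990640.64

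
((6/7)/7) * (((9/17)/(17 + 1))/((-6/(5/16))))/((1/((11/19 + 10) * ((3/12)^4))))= -1005/129654784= -0.00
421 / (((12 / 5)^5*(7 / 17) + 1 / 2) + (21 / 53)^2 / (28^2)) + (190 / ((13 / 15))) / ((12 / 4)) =88572507381950 / 1033224932753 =85.72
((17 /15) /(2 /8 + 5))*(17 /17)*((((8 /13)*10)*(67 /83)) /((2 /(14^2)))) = 1020544 /9711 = 105.09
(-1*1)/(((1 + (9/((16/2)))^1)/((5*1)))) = -40/17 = -2.35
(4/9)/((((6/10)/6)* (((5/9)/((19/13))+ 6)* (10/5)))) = 380/1091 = 0.35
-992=-992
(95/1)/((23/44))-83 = 2271/23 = 98.74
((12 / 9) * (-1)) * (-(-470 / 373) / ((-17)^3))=1880 / 5497647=0.00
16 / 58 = 8 / 29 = 0.28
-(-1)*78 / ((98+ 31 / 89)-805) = -1157 / 10482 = -0.11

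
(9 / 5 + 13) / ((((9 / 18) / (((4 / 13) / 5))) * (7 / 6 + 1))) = 3552 / 4225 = 0.84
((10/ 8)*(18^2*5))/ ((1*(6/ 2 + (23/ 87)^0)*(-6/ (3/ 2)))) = -2025/ 16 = -126.56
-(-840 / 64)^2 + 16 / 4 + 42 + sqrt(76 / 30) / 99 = -8081 / 64 + sqrt(570) / 1485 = -126.25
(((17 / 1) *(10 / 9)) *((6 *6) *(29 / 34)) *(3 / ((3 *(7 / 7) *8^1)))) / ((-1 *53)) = -1.37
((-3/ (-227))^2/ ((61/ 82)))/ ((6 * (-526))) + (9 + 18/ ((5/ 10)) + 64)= 180216184723/ 1653359494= 109.00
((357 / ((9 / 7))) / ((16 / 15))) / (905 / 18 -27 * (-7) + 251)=7497 / 14120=0.53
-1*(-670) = 670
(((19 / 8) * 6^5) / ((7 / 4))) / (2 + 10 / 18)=664848 / 161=4129.49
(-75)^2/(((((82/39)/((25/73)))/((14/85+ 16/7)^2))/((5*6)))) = 6995092162500/42383873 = 165041.36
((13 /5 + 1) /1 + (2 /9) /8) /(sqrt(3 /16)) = 653 *sqrt(3) /135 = 8.38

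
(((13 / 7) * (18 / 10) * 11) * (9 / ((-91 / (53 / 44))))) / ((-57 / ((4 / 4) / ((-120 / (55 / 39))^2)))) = 6413 / 604181760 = 0.00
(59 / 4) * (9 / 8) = 531 / 32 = 16.59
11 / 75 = 0.15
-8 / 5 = -1.60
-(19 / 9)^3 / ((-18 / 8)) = 27436 / 6561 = 4.18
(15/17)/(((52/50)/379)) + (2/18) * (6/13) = 426443/1326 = 321.60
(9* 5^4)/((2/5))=28125/2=14062.50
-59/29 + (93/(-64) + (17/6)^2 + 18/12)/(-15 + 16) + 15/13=1562195/217152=7.19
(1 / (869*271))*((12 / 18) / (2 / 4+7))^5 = 1024 / 43456188909375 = 0.00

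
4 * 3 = 12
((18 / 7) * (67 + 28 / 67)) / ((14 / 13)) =528489 / 3283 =160.98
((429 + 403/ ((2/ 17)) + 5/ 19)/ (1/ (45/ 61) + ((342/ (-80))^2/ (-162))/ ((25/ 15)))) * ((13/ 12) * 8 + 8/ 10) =99841449600/ 3523607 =28335.01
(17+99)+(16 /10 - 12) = 528 /5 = 105.60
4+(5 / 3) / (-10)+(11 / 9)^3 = 8251 / 1458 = 5.66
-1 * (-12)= 12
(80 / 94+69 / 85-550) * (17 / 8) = -2190607 / 1880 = -1165.22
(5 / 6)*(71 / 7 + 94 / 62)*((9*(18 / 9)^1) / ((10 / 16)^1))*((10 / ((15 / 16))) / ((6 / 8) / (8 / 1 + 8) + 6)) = 41451520 / 83979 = 493.59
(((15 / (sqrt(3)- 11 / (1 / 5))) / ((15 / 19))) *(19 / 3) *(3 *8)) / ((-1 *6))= 722 *sqrt(3) / 4533+39710 / 4533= 9.04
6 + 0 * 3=6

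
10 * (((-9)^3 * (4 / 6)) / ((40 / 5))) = -1215 / 2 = -607.50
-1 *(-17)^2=-289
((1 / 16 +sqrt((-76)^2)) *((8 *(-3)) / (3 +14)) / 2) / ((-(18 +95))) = 3651 / 7684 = 0.48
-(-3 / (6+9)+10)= -49 / 5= -9.80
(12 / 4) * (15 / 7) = 45 / 7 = 6.43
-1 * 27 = -27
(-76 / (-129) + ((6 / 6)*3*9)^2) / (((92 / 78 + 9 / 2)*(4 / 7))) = 8564647 / 38098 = 224.81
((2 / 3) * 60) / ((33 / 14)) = 560 / 33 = 16.97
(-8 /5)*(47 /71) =-376 /355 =-1.06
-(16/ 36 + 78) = -706/ 9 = -78.44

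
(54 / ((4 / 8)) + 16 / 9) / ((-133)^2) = 52 / 8379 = 0.01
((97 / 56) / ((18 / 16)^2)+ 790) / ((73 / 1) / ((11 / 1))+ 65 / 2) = 9871532 / 488187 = 20.22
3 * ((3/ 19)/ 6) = 3/ 38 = 0.08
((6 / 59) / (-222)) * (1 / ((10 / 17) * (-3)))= 17 / 65490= 0.00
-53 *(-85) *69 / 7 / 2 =310845 / 14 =22203.21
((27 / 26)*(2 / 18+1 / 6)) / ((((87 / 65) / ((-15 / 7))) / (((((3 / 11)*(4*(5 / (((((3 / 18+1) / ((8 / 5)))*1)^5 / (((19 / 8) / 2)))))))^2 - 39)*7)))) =-37989426077900443683 / 12390070609262500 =-3066.12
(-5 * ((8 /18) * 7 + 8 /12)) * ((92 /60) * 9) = -782 /3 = -260.67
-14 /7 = -2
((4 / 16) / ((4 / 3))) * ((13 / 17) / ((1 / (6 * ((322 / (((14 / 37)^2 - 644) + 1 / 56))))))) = -27771534 / 64546739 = -0.43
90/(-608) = -45/304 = -0.15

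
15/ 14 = 1.07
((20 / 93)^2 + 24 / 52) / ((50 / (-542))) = -15472474 / 2810925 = -5.50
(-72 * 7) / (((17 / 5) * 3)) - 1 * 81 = -2217 / 17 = -130.41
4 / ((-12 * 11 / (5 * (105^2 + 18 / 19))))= -349155 / 209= -1670.60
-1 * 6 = -6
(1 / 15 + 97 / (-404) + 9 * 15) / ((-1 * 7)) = -817049 / 42420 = -19.26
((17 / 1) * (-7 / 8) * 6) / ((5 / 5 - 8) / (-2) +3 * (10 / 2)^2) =-357 / 314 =-1.14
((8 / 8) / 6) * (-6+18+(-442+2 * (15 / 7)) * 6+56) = -8954 / 21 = -426.38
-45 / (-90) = 1 / 2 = 0.50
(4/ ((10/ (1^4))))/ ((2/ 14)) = 14/ 5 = 2.80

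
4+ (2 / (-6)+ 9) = 38 / 3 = 12.67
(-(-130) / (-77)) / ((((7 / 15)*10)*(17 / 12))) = -2340 / 9163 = -0.26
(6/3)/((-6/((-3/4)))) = 0.25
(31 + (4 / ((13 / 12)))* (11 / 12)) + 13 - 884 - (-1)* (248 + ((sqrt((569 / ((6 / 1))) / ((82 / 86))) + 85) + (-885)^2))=sqrt(6018882) / 246 + 10175378 / 13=782731.36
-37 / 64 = -0.58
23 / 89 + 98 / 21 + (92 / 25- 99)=-603386 / 6675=-90.39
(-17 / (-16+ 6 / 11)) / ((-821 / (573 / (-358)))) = 6303 / 2939180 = 0.00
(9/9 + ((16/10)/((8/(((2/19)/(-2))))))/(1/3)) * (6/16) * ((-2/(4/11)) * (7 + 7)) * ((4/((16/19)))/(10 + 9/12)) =-5313/430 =-12.36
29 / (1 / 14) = 406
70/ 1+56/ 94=3318/ 47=70.60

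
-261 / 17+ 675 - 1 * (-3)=11265 / 17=662.65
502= 502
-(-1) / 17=1 / 17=0.06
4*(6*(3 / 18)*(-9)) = -36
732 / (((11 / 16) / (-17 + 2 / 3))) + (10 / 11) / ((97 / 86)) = -18554852 / 1067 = -17389.74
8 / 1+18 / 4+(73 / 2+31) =80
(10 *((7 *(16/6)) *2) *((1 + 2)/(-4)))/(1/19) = -5320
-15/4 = -3.75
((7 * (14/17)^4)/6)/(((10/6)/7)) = 2.25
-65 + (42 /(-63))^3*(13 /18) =-15847 /243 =-65.21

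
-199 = -199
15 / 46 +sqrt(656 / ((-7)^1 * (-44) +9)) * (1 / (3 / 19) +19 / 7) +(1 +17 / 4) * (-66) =-7962 / 23 +760 * sqrt(12997) / 6657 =-333.16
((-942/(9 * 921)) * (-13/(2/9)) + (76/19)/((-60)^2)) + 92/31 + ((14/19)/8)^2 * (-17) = 117162912823/12368293200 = 9.47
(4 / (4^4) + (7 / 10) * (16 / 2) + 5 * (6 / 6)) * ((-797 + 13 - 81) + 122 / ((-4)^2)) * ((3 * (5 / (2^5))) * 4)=-69900069 / 4096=-17065.45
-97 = -97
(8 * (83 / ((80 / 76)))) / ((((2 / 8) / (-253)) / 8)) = -25534784 / 5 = -5106956.80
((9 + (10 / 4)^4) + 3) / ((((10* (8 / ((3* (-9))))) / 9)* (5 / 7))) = -1389717 / 6400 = -217.14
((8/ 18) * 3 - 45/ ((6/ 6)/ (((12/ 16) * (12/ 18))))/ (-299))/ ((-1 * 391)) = -2527/ 701454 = -0.00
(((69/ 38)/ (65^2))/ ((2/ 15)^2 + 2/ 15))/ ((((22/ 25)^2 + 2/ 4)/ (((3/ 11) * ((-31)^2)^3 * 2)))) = 38273596243125/ 35426963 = 1080352.17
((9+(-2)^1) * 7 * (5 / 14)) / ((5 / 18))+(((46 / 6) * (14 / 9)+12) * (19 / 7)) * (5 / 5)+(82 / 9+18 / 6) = 26470 / 189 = 140.05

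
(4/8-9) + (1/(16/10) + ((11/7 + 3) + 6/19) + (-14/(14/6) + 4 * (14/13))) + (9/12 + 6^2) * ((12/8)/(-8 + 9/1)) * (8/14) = 370973/13832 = 26.82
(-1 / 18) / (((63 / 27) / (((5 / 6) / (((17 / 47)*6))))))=-235 / 25704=-0.01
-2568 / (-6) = 428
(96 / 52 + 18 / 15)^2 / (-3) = -13068 / 4225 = -3.09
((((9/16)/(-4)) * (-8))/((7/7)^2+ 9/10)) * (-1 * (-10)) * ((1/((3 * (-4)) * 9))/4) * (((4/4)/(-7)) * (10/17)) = 125/108528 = 0.00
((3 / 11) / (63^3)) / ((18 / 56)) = 4 / 1178793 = 0.00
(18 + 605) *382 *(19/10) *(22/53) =49739074/265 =187694.62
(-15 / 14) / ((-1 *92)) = 0.01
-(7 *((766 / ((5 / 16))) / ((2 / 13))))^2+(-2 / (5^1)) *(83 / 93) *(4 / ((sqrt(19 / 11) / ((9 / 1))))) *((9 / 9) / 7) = -310971291904 / 25-1992 *sqrt(209) / 20615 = -12438851677.56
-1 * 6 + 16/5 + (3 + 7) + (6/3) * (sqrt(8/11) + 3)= 4 * sqrt(22)/11 + 66/5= 14.91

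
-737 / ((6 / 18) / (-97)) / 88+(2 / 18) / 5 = 877373 / 360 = 2437.15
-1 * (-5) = 5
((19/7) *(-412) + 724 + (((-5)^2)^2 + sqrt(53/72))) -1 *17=sqrt(106)/12 + 1496/7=214.57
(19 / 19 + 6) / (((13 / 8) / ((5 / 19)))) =280 / 247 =1.13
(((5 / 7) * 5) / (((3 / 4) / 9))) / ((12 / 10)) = 250 / 7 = 35.71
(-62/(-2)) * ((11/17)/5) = 341/85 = 4.01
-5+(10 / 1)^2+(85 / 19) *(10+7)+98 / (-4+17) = 44112 / 247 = 178.59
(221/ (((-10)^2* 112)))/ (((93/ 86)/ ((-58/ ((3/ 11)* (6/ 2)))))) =-3031457/ 2343600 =-1.29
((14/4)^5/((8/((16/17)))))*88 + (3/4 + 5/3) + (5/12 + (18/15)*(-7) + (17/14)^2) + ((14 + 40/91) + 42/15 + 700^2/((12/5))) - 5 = 45397847717/216580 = 209612.37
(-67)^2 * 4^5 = 4596736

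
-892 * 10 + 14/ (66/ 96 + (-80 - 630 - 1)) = -101376024/ 11365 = -8920.02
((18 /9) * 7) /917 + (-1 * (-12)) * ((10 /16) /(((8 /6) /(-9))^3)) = -38676839 /16768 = -2306.59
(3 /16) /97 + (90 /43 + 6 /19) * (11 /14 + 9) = 209239173 /8875888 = 23.57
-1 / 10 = -0.10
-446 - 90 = -536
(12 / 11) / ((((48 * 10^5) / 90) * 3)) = 3 / 440000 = 0.00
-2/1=-2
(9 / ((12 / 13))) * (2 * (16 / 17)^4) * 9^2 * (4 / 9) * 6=3305.01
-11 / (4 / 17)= -187 / 4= -46.75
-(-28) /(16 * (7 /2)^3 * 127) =2 /6223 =0.00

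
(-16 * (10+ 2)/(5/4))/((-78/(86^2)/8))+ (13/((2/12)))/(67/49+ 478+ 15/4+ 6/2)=721596881336/6193135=116515.61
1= 1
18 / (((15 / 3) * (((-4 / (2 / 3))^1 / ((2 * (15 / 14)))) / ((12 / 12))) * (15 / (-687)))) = 2061 / 35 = 58.89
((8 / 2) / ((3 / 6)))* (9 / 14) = 36 / 7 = 5.14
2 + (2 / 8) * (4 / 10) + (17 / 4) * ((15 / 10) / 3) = 169 / 40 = 4.22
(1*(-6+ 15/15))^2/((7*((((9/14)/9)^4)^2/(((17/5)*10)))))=179202956800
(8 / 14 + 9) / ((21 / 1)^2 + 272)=67 / 4991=0.01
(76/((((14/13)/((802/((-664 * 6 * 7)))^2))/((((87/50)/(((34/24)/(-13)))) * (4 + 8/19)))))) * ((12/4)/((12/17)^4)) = -3871865049013/77774054400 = -49.78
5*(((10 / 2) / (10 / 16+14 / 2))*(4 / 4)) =200 / 61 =3.28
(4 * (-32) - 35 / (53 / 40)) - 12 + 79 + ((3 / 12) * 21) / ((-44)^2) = -35876839 / 410432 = -87.41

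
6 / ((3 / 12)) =24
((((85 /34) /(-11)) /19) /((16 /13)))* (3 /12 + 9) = -2405 /26752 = -0.09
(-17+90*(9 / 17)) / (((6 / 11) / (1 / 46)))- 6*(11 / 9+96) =-910423 / 1564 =-582.11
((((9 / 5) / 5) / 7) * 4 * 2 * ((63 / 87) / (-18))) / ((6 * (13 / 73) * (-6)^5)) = 73 / 36644400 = 0.00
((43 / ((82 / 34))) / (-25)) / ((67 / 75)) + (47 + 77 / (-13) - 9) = 1116990 / 35711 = 31.28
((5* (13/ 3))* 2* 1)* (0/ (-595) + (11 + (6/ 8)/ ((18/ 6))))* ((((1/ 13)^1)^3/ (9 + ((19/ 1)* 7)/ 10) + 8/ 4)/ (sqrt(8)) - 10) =-4875 + 9186300* sqrt(2)/ 37687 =-4530.28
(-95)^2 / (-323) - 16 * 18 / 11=-10121 / 187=-54.12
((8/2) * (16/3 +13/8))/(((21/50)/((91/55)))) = 10855/99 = 109.65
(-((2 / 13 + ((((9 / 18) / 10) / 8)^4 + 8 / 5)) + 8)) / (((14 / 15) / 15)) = -747896832117 / 4771020800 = -156.76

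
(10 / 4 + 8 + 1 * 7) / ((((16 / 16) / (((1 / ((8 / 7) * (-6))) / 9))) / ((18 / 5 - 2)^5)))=-50176 / 16875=-2.97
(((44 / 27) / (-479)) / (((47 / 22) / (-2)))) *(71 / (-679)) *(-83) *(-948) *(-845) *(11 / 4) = 8377574130640 / 137576943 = 60893.74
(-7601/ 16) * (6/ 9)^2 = -7601/ 36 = -211.14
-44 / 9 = -4.89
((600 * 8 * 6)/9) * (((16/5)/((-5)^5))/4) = -512/625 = -0.82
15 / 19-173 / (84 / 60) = -16330 / 133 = -122.78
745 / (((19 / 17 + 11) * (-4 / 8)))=-12665 / 103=-122.96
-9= -9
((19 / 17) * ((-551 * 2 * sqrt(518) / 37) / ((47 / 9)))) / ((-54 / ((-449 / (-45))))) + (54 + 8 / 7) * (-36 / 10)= -6948 / 35 + 4700581 * sqrt(518) / 3991005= -171.71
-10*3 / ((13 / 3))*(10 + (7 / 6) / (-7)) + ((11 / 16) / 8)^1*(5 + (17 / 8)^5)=-3485490369 / 54525952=-63.92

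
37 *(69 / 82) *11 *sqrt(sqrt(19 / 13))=28083 *13^(3 / 4) *19^(1 / 4) / 1066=376.56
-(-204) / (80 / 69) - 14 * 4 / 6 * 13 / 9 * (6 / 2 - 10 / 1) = 145973 / 540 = 270.32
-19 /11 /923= -19 /10153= -0.00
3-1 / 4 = 11 / 4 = 2.75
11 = 11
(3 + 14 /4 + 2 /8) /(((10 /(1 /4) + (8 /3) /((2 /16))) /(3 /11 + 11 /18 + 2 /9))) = 1971 /16192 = 0.12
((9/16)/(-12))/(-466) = 3/29824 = 0.00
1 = 1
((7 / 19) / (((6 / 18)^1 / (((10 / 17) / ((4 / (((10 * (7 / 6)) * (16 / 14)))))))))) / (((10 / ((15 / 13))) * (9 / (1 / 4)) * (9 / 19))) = 175 / 11934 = 0.01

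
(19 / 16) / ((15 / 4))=19 / 60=0.32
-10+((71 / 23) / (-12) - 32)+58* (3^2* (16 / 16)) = 132409 / 276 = 479.74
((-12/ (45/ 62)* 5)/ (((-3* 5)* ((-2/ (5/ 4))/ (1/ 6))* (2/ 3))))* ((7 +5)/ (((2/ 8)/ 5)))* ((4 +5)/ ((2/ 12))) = -11160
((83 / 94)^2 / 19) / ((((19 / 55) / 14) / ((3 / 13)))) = 0.38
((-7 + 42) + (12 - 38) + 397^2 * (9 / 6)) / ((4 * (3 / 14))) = 1103305 / 4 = 275826.25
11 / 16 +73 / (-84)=-61 / 336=-0.18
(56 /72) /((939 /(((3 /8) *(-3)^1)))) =-7 /7512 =-0.00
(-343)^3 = -40353607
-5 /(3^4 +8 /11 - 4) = -11 /171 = -0.06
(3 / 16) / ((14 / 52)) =39 / 56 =0.70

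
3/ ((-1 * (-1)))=3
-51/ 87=-17/ 29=-0.59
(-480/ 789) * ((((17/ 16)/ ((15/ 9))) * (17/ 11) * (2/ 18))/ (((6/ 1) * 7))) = -289/ 182259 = -0.00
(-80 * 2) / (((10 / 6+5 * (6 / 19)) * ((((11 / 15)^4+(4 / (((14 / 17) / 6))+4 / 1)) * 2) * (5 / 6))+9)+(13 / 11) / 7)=-4266108000 / 5066397359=-0.84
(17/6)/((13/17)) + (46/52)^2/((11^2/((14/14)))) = 910781/245388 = 3.71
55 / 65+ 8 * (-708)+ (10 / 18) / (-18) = -11926667 / 2106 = -5663.18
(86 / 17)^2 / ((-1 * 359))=-7396 / 103751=-0.07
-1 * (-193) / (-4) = -193 / 4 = -48.25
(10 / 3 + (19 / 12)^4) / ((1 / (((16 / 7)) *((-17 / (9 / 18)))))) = -3390497 / 4536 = -747.46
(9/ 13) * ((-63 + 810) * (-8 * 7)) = -376488/ 13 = -28960.62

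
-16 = -16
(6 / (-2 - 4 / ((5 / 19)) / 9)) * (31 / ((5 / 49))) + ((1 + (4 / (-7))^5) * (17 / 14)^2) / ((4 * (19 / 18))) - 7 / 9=-494.58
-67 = -67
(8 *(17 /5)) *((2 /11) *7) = 1904 /55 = 34.62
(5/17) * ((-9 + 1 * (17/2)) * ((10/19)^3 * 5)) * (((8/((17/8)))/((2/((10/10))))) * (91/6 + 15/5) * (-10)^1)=218000000/5946753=36.66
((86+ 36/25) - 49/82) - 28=120627/2050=58.84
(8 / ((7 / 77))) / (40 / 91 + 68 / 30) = 60060 / 1847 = 32.52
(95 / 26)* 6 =285 / 13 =21.92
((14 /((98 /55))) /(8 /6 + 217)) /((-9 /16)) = -0.06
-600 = -600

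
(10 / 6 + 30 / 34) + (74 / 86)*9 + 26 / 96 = 10.56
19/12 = 1.58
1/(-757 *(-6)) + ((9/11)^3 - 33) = -196185817/6045402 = -32.45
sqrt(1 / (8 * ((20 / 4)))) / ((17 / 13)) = 13 * sqrt(10) / 340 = 0.12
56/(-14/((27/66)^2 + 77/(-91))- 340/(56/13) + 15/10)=-837116/849133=-0.99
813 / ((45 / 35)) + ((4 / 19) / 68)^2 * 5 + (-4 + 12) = 200416024 / 312987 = 640.33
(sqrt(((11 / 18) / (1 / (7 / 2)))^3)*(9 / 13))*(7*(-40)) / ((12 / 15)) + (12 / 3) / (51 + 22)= 4 / 73 - 13475*sqrt(77) / 156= -757.91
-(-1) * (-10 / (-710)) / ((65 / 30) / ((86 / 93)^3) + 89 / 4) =1272112 / 2257092769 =0.00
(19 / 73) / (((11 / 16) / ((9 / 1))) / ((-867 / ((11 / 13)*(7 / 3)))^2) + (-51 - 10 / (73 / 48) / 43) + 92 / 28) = -941564330454384 / 173163870025466209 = -0.01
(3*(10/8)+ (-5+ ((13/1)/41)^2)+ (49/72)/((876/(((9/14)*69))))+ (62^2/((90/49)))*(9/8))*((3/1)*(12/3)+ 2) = 646877946099/19634080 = 32946.69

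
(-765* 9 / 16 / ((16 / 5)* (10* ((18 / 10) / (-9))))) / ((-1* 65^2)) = -1377 / 86528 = -0.02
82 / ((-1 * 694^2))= -41 / 240818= -0.00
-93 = -93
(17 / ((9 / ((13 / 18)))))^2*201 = 3272347 / 8748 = 374.07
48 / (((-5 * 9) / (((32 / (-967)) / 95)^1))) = 0.00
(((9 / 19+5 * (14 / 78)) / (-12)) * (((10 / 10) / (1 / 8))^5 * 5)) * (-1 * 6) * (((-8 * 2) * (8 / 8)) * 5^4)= -832307200000 / 741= -1123221592.44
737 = 737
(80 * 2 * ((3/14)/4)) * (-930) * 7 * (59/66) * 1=-548700/11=-49881.82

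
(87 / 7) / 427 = 87 / 2989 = 0.03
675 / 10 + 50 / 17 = 2395 / 34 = 70.44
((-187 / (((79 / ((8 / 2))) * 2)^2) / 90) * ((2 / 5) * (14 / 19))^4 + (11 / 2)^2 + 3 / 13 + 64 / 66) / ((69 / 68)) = 30.99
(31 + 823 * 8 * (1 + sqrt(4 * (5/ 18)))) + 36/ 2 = 6633 + 6584 * sqrt(10)/ 3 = 13573.15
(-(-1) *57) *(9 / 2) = 256.50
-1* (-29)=29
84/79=1.06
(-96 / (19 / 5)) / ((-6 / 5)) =21.05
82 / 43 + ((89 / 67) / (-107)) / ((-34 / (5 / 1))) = 20006307 / 10481078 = 1.91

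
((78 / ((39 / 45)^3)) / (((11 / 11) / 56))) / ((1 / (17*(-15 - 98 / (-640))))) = -1144872225 / 676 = -1693597.97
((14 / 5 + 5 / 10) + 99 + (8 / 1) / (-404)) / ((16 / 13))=1342939 / 16160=83.10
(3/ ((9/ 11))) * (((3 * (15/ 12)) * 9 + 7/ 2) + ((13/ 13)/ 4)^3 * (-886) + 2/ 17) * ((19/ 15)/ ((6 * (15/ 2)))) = 2.43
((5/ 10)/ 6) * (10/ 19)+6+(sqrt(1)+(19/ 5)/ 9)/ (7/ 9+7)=124223/ 19950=6.23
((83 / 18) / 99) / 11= 83 / 19602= 0.00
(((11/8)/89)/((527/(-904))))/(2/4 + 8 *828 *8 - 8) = -0.00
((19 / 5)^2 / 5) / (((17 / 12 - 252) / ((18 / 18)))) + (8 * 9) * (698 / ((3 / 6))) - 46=100465.99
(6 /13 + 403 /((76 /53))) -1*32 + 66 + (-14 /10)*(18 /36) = 314.80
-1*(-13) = 13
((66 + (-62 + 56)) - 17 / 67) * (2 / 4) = 29.87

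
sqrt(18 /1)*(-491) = -1473*sqrt(2) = -2083.14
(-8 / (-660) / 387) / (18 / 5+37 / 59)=118 / 15925437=0.00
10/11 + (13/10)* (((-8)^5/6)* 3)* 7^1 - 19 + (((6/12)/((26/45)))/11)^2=-243936096003/1635920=-149112.48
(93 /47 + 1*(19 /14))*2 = 2195 /329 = 6.67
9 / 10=0.90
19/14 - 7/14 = 6/7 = 0.86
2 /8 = 1 /4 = 0.25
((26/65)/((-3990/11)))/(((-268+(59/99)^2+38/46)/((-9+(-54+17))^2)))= 874490958/99994523825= 0.01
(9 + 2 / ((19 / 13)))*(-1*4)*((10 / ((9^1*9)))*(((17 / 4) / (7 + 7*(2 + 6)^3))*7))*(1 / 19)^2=-0.00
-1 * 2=-2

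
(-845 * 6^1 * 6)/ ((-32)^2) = -7605/ 256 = -29.71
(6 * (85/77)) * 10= 5100/77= 66.23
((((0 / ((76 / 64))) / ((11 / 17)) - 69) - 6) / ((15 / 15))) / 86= -75 / 86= -0.87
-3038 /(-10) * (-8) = -12152 /5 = -2430.40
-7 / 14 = -1 / 2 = -0.50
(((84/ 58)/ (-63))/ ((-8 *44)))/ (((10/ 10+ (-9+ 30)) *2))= 1/ 673728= 0.00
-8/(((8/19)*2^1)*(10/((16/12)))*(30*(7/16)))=-152/1575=-0.10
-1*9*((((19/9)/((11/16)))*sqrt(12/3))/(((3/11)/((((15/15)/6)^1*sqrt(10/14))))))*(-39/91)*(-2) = -608*sqrt(35)/147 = -24.47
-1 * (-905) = 905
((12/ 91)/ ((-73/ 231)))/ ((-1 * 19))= 396/ 18031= 0.02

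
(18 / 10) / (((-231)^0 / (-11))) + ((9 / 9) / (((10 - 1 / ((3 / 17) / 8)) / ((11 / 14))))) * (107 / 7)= -1046067 / 51940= -20.14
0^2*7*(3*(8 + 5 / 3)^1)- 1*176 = -176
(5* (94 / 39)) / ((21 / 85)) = 39950 / 819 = 48.78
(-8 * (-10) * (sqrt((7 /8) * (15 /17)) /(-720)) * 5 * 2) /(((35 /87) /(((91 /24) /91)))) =-29 * sqrt(3570) /17136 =-0.10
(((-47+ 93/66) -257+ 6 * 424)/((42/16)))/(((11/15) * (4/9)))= 2218995/847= 2619.83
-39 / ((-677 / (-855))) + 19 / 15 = -487312 / 10155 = -47.99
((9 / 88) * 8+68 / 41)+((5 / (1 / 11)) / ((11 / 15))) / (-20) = -2297 / 1804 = -1.27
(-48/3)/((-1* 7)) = 16/7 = 2.29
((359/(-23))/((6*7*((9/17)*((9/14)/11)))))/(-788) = 67133/4404132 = 0.02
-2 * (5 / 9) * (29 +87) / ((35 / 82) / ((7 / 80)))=-26.42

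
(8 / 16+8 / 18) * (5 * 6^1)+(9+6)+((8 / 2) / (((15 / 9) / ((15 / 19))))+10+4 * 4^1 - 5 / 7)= 28135 / 399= 70.51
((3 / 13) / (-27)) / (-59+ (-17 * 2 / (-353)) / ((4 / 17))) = 706 / 4839705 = 0.00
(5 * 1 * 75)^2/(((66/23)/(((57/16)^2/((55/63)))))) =44135634375/61952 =712416.62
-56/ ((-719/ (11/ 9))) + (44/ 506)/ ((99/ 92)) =1392/ 7909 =0.18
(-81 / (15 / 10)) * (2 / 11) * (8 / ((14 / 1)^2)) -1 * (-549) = 295695 / 539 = 548.60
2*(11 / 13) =22 / 13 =1.69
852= 852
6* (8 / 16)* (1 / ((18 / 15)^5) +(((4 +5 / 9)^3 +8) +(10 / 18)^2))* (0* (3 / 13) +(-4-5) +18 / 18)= -2478.06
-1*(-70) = 70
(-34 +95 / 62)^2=1054.15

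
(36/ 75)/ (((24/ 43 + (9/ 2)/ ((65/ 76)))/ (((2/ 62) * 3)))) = 3354/ 420205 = 0.01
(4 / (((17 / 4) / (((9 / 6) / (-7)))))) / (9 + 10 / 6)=-9 / 476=-0.02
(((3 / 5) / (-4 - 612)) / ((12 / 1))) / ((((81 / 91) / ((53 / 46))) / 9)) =-689 / 728640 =-0.00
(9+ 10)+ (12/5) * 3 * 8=383/5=76.60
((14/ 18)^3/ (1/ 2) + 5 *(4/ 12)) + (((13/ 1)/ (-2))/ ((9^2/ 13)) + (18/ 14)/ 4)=38495/ 20412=1.89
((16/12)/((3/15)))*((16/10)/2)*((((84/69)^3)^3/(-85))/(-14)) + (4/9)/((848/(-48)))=28360284280436/24342578219672445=0.00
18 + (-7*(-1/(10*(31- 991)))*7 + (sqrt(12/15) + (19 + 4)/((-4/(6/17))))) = 2*sqrt(5)/5 + 2605567/163200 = 16.86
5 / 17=0.29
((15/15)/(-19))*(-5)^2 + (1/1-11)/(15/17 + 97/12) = -84485/34751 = -2.43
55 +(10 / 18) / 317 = 156920 / 2853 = 55.00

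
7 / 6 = 1.17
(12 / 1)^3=1728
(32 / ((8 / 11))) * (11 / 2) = 242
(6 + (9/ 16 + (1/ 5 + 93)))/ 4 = 7981/ 320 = 24.94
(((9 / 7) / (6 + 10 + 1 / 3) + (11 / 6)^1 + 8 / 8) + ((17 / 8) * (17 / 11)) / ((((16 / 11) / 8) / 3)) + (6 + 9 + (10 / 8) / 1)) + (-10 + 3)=1092379 / 16464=66.35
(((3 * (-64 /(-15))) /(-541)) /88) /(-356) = 0.00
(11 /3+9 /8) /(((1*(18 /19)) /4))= 2185 /108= 20.23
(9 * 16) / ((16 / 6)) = 54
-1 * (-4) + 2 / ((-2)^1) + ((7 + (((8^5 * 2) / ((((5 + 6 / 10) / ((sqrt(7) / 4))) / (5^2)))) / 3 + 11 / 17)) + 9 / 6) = 413 / 34 + 512000 * sqrt(7) / 21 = 64518.08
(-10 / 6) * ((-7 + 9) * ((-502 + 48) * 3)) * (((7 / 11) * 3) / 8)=23835 / 22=1083.41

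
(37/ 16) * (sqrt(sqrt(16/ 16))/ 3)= 0.77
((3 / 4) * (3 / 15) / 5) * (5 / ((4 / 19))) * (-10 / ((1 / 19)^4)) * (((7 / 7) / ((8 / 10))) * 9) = -334273365 / 32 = -10446042.66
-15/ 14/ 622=-15/ 8708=-0.00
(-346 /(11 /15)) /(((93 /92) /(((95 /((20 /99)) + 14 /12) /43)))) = -225092030 /43989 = -5117.01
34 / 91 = 0.37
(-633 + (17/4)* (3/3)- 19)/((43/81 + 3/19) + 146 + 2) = -3987549/915328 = -4.36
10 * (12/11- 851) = -93490/11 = -8499.09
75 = 75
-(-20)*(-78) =-1560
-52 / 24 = -13 / 6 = -2.17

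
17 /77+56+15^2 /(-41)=160164 /3157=50.73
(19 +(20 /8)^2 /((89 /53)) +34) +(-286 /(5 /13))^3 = -411166841.13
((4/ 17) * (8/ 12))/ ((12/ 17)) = 2/ 9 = 0.22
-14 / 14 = -1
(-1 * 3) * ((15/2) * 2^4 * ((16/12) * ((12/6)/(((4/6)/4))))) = -5760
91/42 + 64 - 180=-113.83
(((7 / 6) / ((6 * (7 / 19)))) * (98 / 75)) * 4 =1862 / 675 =2.76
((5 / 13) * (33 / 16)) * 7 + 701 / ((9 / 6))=295081 / 624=472.89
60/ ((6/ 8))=80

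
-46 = -46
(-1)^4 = 1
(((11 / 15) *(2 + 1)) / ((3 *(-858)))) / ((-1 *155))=1 / 181350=0.00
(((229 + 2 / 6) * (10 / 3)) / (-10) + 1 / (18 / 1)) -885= -17305 / 18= -961.39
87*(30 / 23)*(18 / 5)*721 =6774516 / 23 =294544.17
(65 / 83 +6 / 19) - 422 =-663761 / 1577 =-420.90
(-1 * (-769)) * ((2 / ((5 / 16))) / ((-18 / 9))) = -12304 / 5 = -2460.80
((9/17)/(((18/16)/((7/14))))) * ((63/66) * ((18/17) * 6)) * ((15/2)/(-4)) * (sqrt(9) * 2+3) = -76545/3179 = -24.08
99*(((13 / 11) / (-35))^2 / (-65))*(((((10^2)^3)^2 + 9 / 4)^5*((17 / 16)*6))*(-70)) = 6110208000068739840000309329280000695990880000782989740000352345383 / 7884800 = 774935064943782954545493800000000000000000000000000000000000.00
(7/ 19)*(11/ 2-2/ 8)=147/ 76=1.93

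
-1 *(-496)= 496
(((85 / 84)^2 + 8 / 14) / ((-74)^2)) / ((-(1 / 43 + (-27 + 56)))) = -484051 / 48221042688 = -0.00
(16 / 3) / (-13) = -16 / 39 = -0.41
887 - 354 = 533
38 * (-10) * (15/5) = -1140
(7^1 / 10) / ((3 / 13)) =91 / 30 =3.03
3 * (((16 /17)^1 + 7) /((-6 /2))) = -135 /17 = -7.94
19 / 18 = 1.06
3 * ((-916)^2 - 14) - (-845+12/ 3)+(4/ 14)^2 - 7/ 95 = 11721136422/ 4655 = 2517967.01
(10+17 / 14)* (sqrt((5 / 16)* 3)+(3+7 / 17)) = 157* sqrt(15) / 56+4553 / 119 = 49.12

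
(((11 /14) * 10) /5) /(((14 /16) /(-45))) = -3960 /49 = -80.82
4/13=0.31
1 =1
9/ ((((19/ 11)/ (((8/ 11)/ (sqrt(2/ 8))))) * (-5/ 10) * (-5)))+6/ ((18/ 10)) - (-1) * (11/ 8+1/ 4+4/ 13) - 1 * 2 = 186661/ 29640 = 6.30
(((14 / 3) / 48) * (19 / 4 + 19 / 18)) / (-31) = -1463 / 80352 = -0.02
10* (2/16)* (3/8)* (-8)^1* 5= -75/4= -18.75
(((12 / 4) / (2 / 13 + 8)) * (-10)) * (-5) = 975 / 53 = 18.40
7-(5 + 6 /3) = 0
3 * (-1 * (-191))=573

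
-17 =-17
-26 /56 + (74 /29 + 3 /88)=37899 /17864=2.12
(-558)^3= -173741112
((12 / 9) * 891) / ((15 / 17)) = 1346.40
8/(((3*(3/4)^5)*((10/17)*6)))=34816/10935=3.18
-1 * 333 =-333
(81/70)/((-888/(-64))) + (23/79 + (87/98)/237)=541803/1432270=0.38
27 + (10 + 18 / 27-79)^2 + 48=42700 / 9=4744.44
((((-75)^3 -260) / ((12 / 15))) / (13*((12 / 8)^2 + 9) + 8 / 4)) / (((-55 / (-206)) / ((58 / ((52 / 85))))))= -107177965825 / 84799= -1263906.01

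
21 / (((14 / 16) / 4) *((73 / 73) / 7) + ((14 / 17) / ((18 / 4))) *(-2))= -102816 / 1639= -62.73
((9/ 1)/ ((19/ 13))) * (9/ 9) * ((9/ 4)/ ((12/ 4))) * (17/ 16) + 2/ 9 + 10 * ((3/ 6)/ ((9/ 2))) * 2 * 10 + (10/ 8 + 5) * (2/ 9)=104845/ 3648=28.74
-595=-595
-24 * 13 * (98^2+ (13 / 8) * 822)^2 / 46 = -74679153159 / 92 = -811729925.64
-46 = -46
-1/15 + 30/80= 37/120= 0.31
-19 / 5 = -3.80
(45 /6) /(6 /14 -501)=-35 /2336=-0.01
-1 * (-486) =486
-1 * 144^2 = -20736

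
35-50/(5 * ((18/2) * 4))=625/18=34.72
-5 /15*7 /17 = -7 /51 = -0.14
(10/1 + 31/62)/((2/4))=21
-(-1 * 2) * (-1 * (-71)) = 142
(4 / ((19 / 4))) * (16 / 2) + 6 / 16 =7.11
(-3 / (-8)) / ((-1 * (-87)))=1 / 232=0.00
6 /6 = 1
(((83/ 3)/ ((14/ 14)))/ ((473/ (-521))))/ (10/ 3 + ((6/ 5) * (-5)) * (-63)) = -0.08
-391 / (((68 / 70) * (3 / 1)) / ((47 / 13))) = -37835 / 78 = -485.06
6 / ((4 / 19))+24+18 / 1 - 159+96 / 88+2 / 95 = -182641 / 2090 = -87.39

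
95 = 95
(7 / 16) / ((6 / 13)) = 91 / 96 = 0.95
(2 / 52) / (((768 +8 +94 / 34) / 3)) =17 / 114738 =0.00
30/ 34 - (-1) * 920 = 15655/ 17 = 920.88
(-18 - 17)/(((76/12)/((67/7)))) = -1005/19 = -52.89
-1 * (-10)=10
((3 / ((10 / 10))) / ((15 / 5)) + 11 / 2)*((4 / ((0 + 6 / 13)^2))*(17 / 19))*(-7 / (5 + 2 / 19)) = -261443 / 1746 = -149.74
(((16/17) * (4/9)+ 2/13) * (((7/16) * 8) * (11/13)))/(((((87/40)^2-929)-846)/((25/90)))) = -25036000/94163359329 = -0.00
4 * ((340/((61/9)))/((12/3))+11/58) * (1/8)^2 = 45041/56608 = 0.80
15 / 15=1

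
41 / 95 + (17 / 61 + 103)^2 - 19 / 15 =11310764402 / 1060485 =10665.65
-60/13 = -4.62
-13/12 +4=2.92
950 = 950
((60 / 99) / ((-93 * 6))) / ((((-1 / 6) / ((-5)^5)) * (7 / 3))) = -62500 / 7161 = -8.73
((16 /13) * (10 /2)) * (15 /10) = 120 /13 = 9.23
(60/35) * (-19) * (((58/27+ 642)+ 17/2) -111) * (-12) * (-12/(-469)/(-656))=-1111462/134603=-8.26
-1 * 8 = -8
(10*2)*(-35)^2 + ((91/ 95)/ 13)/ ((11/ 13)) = 25602591/ 1045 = 24500.09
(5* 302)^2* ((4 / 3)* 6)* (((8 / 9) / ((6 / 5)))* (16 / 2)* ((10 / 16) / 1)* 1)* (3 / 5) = 364816000 / 9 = 40535111.11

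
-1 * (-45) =45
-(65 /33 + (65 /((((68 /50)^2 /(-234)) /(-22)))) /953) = -1743286480 /9088761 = -191.81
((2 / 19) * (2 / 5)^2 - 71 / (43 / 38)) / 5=-1281206 / 102125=-12.55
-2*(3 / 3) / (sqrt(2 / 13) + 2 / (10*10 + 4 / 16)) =41704 / 160385-160801*sqrt(26) / 160385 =-4.85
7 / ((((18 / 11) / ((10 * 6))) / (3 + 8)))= 2823.33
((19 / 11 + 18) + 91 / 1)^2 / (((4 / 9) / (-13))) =-43393077 / 121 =-358620.47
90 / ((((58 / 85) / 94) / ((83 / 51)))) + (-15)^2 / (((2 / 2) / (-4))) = 559050 / 29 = 19277.59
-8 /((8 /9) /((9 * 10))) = -810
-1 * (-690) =690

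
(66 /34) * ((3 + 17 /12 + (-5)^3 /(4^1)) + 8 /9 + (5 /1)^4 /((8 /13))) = 783827 /408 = 1921.14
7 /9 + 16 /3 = 55 /9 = 6.11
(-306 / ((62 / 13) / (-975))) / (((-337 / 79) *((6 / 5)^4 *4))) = -3546359375 / 2005824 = -1768.03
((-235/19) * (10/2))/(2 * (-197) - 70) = 1175/8816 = 0.13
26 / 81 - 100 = -8074 / 81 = -99.68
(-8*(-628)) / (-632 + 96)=-628 / 67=-9.37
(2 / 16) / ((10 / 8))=1 / 10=0.10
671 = 671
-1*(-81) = 81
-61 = -61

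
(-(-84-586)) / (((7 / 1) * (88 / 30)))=5025 / 154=32.63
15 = 15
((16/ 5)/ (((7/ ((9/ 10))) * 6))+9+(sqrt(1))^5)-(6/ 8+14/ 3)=9769/ 2100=4.65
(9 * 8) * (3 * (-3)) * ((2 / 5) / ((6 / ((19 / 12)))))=-342 / 5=-68.40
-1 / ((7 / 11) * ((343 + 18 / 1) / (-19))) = 11 / 133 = 0.08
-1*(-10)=10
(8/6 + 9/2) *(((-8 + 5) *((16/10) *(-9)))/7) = 36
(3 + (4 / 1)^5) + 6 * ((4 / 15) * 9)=5207 / 5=1041.40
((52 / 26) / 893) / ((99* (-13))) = -2 / 1149291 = -0.00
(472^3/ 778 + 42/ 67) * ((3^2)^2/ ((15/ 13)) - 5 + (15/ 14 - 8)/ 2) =227212663017/ 27230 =8344203.56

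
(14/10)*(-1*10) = -14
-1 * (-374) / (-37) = -374 / 37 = -10.11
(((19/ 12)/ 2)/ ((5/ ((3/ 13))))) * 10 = 19/ 52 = 0.37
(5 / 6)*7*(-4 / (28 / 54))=-45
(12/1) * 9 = 108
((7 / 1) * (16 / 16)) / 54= 7 / 54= 0.13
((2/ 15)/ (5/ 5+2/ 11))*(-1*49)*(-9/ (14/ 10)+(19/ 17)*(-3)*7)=182644/ 1105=165.29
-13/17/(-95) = 13/1615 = 0.01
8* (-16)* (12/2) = -768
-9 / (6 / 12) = -18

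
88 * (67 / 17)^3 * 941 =24905582504 / 4913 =5069322.72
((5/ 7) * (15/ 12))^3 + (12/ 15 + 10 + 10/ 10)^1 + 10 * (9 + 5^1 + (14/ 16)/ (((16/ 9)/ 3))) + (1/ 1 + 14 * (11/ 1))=2210823/ 6860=322.28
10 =10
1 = 1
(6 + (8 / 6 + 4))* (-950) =-32300 / 3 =-10766.67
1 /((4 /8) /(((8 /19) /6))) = 8 /57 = 0.14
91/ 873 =0.10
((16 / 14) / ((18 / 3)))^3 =64 / 9261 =0.01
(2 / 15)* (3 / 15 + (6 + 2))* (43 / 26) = 1763 / 975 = 1.81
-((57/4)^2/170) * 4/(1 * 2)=-3249/1360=-2.39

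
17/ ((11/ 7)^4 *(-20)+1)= -40817/ 290419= -0.14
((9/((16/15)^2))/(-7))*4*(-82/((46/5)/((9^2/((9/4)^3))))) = 46125/161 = 286.49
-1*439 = -439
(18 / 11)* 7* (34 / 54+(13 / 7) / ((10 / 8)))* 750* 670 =12175727.27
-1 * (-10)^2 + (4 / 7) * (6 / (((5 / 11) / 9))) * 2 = 1252 / 35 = 35.77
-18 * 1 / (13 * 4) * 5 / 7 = -45 / 182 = -0.25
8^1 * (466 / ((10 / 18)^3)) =2717712 / 125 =21741.70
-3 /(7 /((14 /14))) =-3 /7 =-0.43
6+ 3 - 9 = 0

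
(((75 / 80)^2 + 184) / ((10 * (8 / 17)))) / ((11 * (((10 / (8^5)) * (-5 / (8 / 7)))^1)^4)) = 57977035759758551810048 / 51583984375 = 1123934811593.52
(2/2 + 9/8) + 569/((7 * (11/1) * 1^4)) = 5861/616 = 9.51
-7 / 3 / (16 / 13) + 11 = 437 / 48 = 9.10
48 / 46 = 24 / 23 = 1.04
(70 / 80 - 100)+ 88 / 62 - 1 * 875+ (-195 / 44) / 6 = -663889 / 682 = -973.44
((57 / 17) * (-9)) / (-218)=513 / 3706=0.14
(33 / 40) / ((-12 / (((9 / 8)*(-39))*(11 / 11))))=3861 / 1280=3.02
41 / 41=1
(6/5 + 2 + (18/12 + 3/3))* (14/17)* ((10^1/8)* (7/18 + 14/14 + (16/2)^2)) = 156541/408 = 383.68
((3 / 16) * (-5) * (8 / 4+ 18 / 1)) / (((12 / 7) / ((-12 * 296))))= 38850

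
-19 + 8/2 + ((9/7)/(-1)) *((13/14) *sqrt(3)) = -15 - 117 *sqrt(3)/98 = -17.07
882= 882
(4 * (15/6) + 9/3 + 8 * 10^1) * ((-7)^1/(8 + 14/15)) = -9765/134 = -72.87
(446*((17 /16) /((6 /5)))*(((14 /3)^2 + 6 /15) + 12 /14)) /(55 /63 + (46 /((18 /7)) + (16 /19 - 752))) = -65330303 /5260068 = -12.42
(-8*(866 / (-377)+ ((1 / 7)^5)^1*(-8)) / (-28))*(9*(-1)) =262041804 / 44353673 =5.91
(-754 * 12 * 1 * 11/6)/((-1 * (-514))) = -8294/257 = -32.27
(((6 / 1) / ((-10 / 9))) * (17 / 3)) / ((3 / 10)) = -102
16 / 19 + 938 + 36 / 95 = 89226 / 95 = 939.22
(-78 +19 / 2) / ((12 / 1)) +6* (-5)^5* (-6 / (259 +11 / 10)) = 426.82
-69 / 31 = -2.23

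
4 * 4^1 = 16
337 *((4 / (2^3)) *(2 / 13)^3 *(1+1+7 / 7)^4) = 109188 / 2197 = 49.70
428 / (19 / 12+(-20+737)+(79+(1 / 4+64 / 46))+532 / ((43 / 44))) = 2539752 / 7972903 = 0.32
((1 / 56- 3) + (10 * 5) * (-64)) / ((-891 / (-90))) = -298945 / 924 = -323.53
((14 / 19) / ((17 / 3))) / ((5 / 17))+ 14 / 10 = 35 / 19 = 1.84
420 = 420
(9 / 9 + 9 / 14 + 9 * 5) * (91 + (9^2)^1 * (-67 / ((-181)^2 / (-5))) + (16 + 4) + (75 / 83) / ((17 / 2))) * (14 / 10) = 1689396613524 / 231128855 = 7309.33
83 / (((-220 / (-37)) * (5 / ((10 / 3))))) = 3071 / 330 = 9.31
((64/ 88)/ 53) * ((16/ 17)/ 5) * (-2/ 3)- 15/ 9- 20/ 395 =-1.72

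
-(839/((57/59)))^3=-121294725898501/185193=-654963880.38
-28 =-28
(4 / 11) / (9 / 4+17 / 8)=0.08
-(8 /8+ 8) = -9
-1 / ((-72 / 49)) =49 / 72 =0.68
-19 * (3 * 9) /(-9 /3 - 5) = 513 /8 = 64.12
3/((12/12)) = 3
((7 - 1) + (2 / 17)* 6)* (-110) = -12540 / 17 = -737.65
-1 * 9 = -9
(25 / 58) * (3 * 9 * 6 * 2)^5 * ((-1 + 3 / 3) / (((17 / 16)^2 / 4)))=0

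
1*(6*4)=24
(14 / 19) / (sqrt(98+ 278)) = 7 * sqrt(94) / 1786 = 0.04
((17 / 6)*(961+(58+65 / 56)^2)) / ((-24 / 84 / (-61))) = 14507282605 / 5376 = 2698527.27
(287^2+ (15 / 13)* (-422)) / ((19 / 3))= 3193401 / 247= 12928.75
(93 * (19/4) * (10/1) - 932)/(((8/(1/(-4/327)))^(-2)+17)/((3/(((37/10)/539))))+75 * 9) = 57713187840/11181304469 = 5.16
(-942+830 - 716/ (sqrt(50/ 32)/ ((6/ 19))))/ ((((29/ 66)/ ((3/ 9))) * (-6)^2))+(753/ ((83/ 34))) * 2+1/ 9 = 1257130189/ 2057985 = 610.85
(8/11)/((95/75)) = 120/209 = 0.57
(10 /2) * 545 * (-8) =-21800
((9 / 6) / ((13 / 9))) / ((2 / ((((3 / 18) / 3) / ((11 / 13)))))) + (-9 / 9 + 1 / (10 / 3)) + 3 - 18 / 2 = -2933 / 440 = -6.67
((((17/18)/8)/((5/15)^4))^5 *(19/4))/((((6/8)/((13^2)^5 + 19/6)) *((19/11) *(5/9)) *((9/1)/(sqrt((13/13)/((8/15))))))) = 84760225463227511645811 *sqrt(30)/41943040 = 11068603388174408.87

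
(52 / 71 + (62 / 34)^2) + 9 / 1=267930 / 20519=13.06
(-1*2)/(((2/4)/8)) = -32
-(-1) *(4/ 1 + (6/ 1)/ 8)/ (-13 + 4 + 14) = 19/ 20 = 0.95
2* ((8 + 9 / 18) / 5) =17 / 5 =3.40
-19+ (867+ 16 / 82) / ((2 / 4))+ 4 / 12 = 211034 / 123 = 1715.72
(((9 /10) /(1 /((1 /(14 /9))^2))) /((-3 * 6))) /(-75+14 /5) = 81 /283024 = 0.00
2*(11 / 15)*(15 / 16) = 11 / 8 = 1.38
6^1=6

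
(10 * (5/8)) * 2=25/2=12.50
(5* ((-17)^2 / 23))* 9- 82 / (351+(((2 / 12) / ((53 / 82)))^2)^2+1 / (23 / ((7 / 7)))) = 565.20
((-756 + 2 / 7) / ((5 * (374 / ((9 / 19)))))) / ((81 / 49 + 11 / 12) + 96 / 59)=-23595516 / 517306141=-0.05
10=10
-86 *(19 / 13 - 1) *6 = -3096 / 13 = -238.15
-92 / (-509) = 0.18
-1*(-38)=38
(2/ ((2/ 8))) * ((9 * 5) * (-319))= -114840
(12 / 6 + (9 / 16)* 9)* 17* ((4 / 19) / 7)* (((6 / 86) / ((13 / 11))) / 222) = 21131 / 22006712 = 0.00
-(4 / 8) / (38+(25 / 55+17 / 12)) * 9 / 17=-594 / 89471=-0.01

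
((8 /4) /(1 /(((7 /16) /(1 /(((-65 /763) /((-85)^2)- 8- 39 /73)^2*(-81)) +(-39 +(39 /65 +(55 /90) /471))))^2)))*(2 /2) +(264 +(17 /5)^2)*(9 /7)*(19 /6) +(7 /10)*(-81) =1978969180295791805423065974488762943811482927850981167 /1857797816383762099683955412880998667611620192657400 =1065.22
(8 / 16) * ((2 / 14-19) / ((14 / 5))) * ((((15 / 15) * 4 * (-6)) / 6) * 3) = 40.41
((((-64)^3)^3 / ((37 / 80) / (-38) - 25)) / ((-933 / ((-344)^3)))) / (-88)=-278662603403000810863329280 / 780367731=-357091397213348908.79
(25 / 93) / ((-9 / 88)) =-2200 / 837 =-2.63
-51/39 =-17/13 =-1.31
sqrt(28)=2 * sqrt(7)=5.29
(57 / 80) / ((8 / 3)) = 171 / 640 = 0.27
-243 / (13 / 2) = -486 / 13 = -37.38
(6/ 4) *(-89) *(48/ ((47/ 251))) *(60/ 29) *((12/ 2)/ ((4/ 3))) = -434270160/ 1363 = -318613.47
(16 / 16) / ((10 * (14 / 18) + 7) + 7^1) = 9 / 196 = 0.05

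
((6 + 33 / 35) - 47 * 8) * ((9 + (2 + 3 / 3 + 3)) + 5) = -51668 / 7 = -7381.14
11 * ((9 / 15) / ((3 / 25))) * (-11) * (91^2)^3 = -343560897484805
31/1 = 31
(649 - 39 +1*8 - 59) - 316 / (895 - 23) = 121783 / 218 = 558.64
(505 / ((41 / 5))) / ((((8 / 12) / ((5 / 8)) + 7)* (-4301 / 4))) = -151500 / 21337261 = -0.01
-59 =-59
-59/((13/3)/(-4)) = 708/13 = 54.46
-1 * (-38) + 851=889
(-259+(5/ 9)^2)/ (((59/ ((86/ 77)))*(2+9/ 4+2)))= -7208176/ 9199575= -0.78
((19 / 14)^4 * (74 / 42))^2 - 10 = 16742268066169 / 650822973696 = 25.72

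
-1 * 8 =-8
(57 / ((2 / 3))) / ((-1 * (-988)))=9 / 104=0.09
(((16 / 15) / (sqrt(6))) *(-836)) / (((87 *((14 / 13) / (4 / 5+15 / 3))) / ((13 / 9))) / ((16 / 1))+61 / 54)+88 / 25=88 / 25 - 27126528 *sqrt(6) / 333755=-195.57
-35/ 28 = -5/ 4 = -1.25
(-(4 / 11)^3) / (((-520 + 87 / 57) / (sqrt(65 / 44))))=608 * sqrt(715) / 144228491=0.00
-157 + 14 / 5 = -771 / 5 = -154.20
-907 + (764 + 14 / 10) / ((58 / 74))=10084 / 145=69.54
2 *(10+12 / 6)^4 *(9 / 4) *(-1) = -93312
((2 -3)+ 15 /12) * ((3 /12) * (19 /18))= 19 /288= 0.07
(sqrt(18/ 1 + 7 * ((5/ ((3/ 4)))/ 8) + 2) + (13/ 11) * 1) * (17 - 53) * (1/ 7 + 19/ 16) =-447 * sqrt(930)/ 56 - 17433/ 308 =-300.02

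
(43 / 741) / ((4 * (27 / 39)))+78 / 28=40315 / 14364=2.81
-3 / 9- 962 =-2887 / 3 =-962.33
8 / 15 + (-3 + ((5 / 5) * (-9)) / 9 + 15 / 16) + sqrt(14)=-607 / 240 + sqrt(14)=1.21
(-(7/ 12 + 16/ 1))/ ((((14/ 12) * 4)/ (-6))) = 597/ 28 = 21.32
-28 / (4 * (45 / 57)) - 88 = -1453 / 15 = -96.87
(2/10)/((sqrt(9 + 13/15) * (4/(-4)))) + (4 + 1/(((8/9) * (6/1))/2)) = 35/8 -sqrt(555)/370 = 4.31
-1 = -1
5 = 5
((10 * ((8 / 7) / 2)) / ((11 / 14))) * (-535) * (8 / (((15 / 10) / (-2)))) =41503.03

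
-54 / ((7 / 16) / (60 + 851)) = -787104 / 7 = -112443.43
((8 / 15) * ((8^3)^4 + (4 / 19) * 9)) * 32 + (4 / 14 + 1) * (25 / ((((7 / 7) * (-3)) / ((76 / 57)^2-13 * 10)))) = 467952149342518 / 399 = 1172812404367.21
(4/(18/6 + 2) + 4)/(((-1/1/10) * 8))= -6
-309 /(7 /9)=-2781 /7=-397.29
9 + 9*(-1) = 0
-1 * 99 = -99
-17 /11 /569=-17 /6259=-0.00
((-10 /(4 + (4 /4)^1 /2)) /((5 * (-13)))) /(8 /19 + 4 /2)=38 /2691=0.01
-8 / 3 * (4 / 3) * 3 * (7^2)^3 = -3764768 / 3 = -1254922.67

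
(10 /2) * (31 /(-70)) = -31 /14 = -2.21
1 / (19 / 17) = 17 / 19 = 0.89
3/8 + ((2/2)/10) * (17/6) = 79/120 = 0.66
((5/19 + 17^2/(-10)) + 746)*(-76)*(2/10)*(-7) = 1908186/25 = 76327.44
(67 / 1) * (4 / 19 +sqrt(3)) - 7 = 135 / 19 +67 * sqrt(3) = 123.15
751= 751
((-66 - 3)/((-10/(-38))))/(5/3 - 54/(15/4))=3933/191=20.59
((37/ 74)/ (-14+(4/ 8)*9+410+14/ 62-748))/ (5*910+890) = -31/ 117128640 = -0.00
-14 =-14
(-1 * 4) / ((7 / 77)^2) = -484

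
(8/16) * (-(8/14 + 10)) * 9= -333/7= -47.57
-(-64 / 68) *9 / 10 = 72 / 85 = 0.85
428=428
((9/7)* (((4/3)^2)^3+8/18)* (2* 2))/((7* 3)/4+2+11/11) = 70720/18711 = 3.78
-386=-386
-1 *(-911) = 911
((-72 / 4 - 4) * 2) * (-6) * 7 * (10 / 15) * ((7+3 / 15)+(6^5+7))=47987632 / 5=9597526.40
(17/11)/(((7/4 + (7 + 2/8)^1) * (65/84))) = 476/2145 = 0.22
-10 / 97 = -0.10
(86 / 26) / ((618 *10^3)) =0.00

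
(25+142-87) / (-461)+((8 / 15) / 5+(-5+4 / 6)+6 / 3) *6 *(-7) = 1075818 / 11525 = 93.35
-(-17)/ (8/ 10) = 85/ 4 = 21.25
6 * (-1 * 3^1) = -18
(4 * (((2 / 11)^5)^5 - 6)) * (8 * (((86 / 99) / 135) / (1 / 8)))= -14312213162978304146098874461184 / 1448058449333855945089061304615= -9.88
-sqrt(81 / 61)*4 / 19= -36*sqrt(61) / 1159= -0.24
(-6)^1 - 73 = -79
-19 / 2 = -9.50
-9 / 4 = -2.25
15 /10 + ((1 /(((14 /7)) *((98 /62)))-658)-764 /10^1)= -179483 /245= -732.58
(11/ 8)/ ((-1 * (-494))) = 11/ 3952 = 0.00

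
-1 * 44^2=-1936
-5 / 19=-0.26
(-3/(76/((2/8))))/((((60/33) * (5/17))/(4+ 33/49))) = -128469/1489600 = -0.09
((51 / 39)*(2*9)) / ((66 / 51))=2601 / 143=18.19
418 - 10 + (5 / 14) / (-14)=79963 / 196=407.97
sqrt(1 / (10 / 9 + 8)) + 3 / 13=3 / 13 + 3 * sqrt(82) / 82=0.56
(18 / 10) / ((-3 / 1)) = -3 / 5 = -0.60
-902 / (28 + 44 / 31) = -13981 / 456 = -30.66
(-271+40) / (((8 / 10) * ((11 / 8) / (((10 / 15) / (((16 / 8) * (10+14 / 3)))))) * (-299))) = 105 / 6578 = 0.02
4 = 4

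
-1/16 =-0.06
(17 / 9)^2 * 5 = 1445 / 81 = 17.84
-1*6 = -6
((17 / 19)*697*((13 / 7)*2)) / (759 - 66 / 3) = 3.14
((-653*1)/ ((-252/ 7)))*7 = 4571/ 36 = 126.97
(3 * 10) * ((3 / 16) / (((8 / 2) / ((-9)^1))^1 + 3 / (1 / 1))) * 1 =405 / 184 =2.20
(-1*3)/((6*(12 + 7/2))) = -1/31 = -0.03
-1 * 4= -4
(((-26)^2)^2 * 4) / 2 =913952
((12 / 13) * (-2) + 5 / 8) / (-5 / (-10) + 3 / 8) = -127 / 91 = -1.40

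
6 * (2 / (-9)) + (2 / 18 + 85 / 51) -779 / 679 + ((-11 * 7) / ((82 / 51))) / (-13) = 2.98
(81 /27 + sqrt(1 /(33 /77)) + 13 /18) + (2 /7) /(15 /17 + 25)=sqrt(21) /3 + 51743 /13860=5.26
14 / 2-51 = -44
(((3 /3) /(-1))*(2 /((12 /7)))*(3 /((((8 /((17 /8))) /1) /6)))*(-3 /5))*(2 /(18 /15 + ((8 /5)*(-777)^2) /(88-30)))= 10353 /25760960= 0.00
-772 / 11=-70.18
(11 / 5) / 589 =11 / 2945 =0.00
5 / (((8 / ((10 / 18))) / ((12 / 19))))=25 / 114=0.22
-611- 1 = -612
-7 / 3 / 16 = -7 / 48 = -0.15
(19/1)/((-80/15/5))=-285/16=-17.81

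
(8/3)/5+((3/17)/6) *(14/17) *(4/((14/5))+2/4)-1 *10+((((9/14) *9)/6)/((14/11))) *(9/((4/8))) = 3583697/849660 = 4.22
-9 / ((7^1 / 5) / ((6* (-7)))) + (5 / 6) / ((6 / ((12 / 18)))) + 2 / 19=277223 / 1026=270.20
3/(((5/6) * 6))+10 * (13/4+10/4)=581/10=58.10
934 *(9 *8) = 67248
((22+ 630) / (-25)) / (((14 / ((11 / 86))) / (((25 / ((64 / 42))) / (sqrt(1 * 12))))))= -1793 * sqrt(3) / 2752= -1.13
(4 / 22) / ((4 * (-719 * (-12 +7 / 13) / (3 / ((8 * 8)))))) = 0.00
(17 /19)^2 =289 /361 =0.80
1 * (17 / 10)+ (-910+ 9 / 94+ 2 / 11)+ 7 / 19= -44579427 / 49115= -907.65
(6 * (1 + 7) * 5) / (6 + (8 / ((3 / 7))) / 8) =144 / 5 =28.80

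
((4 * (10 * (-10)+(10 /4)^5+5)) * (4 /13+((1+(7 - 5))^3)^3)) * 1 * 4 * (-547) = -11897280085 /26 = -457587695.58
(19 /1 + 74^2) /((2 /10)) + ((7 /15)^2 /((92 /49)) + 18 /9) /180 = 102371893801 /3726000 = 27475.01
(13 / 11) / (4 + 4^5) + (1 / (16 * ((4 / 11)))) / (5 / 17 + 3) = 540297 / 10131968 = 0.05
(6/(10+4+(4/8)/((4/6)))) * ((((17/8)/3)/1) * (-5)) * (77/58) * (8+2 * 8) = -78540/1711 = -45.90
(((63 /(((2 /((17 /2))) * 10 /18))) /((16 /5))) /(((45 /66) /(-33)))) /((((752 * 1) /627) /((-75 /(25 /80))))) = 2193846039 /1504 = 1458674.23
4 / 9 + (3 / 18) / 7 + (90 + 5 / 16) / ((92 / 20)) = 466031 / 23184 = 20.10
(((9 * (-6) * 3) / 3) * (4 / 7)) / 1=-216 / 7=-30.86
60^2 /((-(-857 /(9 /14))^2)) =-72900 /35988001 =-0.00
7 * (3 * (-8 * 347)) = -58296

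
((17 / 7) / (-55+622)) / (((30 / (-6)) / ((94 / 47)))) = -34 / 19845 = -0.00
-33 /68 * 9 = -297 /68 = -4.37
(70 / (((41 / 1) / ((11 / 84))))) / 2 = 55 / 492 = 0.11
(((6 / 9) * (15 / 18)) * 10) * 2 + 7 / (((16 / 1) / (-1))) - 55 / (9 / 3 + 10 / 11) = -21029 / 6192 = -3.40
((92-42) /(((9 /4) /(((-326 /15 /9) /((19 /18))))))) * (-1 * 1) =50.84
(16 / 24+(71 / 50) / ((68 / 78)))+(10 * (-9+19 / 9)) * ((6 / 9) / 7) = -1370459 / 321300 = -4.27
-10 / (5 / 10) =-20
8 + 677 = 685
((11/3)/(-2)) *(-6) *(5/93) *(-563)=-30965/93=-332.96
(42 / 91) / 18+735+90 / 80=229679 / 312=736.15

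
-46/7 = -6.57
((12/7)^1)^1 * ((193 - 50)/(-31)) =-1716/217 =-7.91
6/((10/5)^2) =3/2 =1.50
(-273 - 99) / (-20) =93 / 5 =18.60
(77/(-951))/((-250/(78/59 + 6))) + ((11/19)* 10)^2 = 28290288884/843972875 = 33.52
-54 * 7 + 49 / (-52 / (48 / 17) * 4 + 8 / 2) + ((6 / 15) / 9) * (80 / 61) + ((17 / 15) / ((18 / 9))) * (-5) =-87542425 / 229482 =-381.48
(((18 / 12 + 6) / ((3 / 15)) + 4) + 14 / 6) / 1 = 263 / 6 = 43.83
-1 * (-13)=13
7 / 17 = 0.41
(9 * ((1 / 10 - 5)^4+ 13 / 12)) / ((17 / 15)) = 155942127 / 34000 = 4586.53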